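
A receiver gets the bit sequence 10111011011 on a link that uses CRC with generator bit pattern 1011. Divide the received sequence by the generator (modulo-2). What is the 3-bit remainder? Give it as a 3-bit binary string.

Modulo-2 division of 10111011011 by 1011:
  pos 0: 1011 XOR 1011 = 0000
  pos 4: 1011 XOR 1011 = 0000
Remainder = 011 (nonzero — an error is detected).

011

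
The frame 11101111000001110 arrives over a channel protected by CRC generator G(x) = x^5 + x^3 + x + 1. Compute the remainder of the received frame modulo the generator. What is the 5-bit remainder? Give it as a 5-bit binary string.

Modulo-2 division of 11101111000001110 by 101011:
  pos 0: 111011 XOR 101011 = 010000
  pos 1: 100001 XOR 101011 = 001010
  pos 3: 101010 XOR 101011 = 000001
  pos 8: 100001 XOR 101011 = 001010
  pos 10: 101011 XOR 101011 = 000000
Remainder = 00000 (zero — the frame passes the CRC check).

00000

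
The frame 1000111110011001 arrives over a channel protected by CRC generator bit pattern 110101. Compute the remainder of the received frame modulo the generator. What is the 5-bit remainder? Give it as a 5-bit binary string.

Modulo-2 division of 1000111110011001 by 110101:
  pos 0: 100011 XOR 110101 = 010110
  pos 1: 101101 XOR 110101 = 011000
  pos 2: 110001 XOR 110101 = 000100
  pos 5: 100100 XOR 110101 = 010001
  pos 6: 100011 XOR 110101 = 010110
  pos 7: 101101 XOR 110101 = 011000
  pos 8: 110000 XOR 110101 = 000101
Remainder = 10101 (nonzero — an error is detected).

10101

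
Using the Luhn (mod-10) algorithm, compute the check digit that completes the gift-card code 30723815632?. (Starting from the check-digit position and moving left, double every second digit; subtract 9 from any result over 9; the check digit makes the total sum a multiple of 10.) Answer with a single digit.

Partial digits right→left: 2 3 6 5 1 8 3 2 7 0 3
Double every second digit counting from the check-digit position (so the 1st, 3rd, 5th, ... of the partial from the right).
  doubled (with −9 where >9): 4 3 2 6 5 6 → sum 26
  kept as-is: 3 5 8 2 0 → sum 18
Total = 26 + 18 = 44.
Check digit = (10 − (44 mod 10)) mod 10 = 6.

6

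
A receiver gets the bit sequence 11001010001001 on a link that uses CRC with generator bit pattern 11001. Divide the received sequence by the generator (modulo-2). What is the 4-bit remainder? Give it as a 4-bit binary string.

1110

Modulo-2 division of 11001010001001 by 11001:
  pos 0: 11001 XOR 11001 = 00000
  pos 6: 10001 XOR 11001 = 01000
  pos 7: 10000 XOR 11001 = 01001
  pos 8: 10010 XOR 11001 = 01011
  pos 9: 10111 XOR 11001 = 01110
Remainder = 1110 (nonzero — an error is detected).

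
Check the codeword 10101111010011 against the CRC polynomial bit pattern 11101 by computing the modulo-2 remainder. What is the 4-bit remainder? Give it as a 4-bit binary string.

0100

Modulo-2 division of 10101111010011 by 11101:
  pos 0: 10101 XOR 11101 = 01000
  pos 1: 10001 XOR 11101 = 01100
  pos 2: 11001 XOR 11101 = 00100
  pos 4: 10010 XOR 11101 = 01111
  pos 5: 11111 XOR 11101 = 00010
  pos 8: 10001 XOR 11101 = 01100
  pos 9: 11001 XOR 11101 = 00100
Remainder = 0100 (nonzero — an error is detected).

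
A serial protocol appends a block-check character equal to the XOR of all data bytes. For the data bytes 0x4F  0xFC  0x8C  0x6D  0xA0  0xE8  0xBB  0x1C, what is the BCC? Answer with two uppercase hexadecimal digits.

BD

XOR the bytes together:
  start with 0x4F
  0x4F ⊕ 0xFC = 0xB3
  0xB3 ⊕ 0x8C = 0x3F
  0x3F ⊕ 0x6D = 0x52
  0x52 ⊕ 0xA0 = 0xF2
  0xF2 ⊕ 0xE8 = 0x1A
  0x1A ⊕ 0xBB = 0xA1
  0xA1 ⊕ 0x1C = 0xBD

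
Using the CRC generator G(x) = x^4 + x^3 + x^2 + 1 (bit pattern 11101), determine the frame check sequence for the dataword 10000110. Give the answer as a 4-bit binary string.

0100

Append 4 zeros: 100001100000. Divide by 11101 (XOR where the leading bit is 1):
  pos 0: 10000 XOR 11101 = 01101
  pos 1: 11011 XOR 11101 = 00110
  pos 3: 11010 XOR 11101 = 00111
  pos 5: 11100 XOR 11101 = 00001
Remainder (last 4 bits) = 0100. This is the CRC / FCS.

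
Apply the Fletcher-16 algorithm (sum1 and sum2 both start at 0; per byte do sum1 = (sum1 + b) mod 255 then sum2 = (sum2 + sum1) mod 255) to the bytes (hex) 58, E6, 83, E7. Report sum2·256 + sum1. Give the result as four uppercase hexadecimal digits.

Running sums (mod 255):
  after byte 0 (58): sum1=88, sum2=88
  after byte 1 (E6): sum1=63, sum2=151
  after byte 2 (83): sum1=194, sum2=90
  after byte 3 (E7): sum1=170, sum2=5
Checksum = sum2·256 + sum1 = 5·256 + 170 = 1450 = 0x05AA.

05AA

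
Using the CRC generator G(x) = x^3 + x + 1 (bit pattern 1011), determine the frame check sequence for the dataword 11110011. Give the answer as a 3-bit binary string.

001

Append 3 zeros: 11110011000. Divide by 1011 (XOR where the leading bit is 1):
  pos 0: 1111 XOR 1011 = 0100
  pos 1: 1000 XOR 1011 = 0011
  pos 3: 1101 XOR 1011 = 0110
  pos 4: 1101 XOR 1011 = 0110
  pos 5: 1100 XOR 1011 = 0111
  pos 6: 1110 XOR 1011 = 0101
  pos 7: 1010 XOR 1011 = 0001
Remainder (last 3 bits) = 001. This is the CRC / FCS.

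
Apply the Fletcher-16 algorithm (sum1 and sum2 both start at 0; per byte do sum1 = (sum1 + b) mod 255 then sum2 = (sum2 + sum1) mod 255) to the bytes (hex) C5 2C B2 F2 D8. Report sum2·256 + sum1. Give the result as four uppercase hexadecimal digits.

Running sums (mod 255):
  after byte 0 (C5): sum1=197, sum2=197
  after byte 1 (2C): sum1=241, sum2=183
  after byte 2 (B2): sum1=164, sum2=92
  after byte 3 (F2): sum1=151, sum2=243
  after byte 4 (D8): sum1=112, sum2=100
Checksum = sum2·256 + sum1 = 100·256 + 112 = 25712 = 0x6470.

6470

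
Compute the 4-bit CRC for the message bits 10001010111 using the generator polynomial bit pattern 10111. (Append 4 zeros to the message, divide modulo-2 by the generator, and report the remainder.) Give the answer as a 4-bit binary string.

Append 4 zeros: 100010101110000. Divide by 10111 (XOR where the leading bit is 1):
  pos 0: 10001 XOR 10111 = 00110
  pos 2: 11001 XOR 10111 = 01110
  pos 3: 11100 XOR 10111 = 01011
  pos 4: 10111 XOR 10111 = 00000
  pos 9: 11000 XOR 10111 = 01111
  pos 10: 11110 XOR 10111 = 01001
Remainder (last 4 bits) = 1001. This is the CRC / FCS.

1001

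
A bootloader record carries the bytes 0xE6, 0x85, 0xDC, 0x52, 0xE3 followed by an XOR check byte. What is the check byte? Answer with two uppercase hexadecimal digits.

XOR the bytes together:
  start with 0xE6
  0xE6 ⊕ 0x85 = 0x63
  0x63 ⊕ 0xDC = 0xBF
  0xBF ⊕ 0x52 = 0xED
  0xED ⊕ 0xE3 = 0x0E

0E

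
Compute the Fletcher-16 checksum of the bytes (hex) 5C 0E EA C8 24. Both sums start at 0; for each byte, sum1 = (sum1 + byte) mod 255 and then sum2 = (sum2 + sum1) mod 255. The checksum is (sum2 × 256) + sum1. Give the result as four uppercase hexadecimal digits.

Running sums (mod 255):
  after byte 0 (5C): sum1=92, sum2=92
  after byte 1 (0E): sum1=106, sum2=198
  after byte 2 (EA): sum1=85, sum2=28
  after byte 3 (C8): sum1=30, sum2=58
  after byte 4 (24): sum1=66, sum2=124
Checksum = sum2·256 + sum1 = 124·256 + 66 = 31810 = 0x7C42.

7C42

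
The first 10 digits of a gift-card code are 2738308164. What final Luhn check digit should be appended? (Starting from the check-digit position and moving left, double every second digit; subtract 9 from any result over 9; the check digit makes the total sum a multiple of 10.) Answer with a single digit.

Partial digits right→left: 4 6 1 8 0 3 8 3 7 2
Double every second digit counting from the check-digit position (so the 1st, 3rd, 5th, ... of the partial from the right).
  doubled (with −9 where >9): 8 2 0 7 5 → sum 22
  kept as-is: 6 8 3 3 2 → sum 22
Total = 22 + 22 = 44.
Check digit = (10 − (44 mod 10)) mod 10 = 6.

6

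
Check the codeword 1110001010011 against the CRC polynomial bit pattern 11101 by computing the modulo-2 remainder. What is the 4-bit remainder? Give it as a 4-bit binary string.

Modulo-2 division of 1110001010011 by 11101:
  pos 0: 11100 XOR 11101 = 00001
  pos 4: 10101 XOR 11101 = 01000
  pos 5: 10000 XOR 11101 = 01101
  pos 6: 11010 XOR 11101 = 00111
  pos 8: 11111 XOR 11101 = 00010
Remainder = 0010 (nonzero — an error is detected).

0010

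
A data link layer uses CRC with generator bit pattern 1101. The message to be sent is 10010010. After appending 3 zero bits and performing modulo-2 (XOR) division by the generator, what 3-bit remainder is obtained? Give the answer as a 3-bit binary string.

Append 3 zeros: 10010010000. Divide by 1101 (XOR where the leading bit is 1):
  pos 0: 1001 XOR 1101 = 0100
  pos 1: 1000 XOR 1101 = 0101
  pos 2: 1010 XOR 1101 = 0111
  pos 3: 1111 XOR 1101 = 0010
  pos 5: 1000 XOR 1101 = 0101
  pos 6: 1010 XOR 1101 = 0111
  pos 7: 1110 XOR 1101 = 0011
Remainder (last 3 bits) = 011. This is the CRC / FCS.

011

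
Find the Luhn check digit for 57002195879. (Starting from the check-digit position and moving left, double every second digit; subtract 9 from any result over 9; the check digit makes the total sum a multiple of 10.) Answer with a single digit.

0

Partial digits right→left: 9 7 8 5 9 1 2 0 0 7 5
Double every second digit counting from the check-digit position (so the 1st, 3rd, 5th, ... of the partial from the right).
  doubled (with −9 where >9): 9 7 9 4 0 1 → sum 30
  kept as-is: 7 5 1 0 7 → sum 20
Total = 30 + 20 = 50.
Check digit = (10 − (50 mod 10)) mod 10 = 0.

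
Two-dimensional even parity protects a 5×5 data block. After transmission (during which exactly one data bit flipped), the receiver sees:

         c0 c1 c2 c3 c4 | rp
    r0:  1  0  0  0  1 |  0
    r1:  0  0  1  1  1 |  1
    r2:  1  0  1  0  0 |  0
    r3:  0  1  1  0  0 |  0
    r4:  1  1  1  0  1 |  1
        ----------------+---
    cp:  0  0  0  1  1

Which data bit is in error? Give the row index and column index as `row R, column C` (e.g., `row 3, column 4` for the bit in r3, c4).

row 4, column 0

Recompute each row's even parity and compare to rp:
  r0: data parity 0, sent rp 0 → ok
  r1: data parity 1, sent rp 1 → ok
  r2: data parity 0, sent rp 0 → ok
  r3: data parity 0, sent rp 0 → ok
  r4: data parity 0, sent rp 1 → mismatch
Recompute each column's even parity and compare to cp:
  c0: data parity 1, sent cp 0 → mismatch
  c1: data parity 0, sent cp 0 → ok
  c2: data parity 0, sent cp 0 → ok
  c3: data parity 1, sent cp 1 → ok
  c4: data parity 1, sent cp 1 → ok
Exactly one row (r4) and one column (c0) fail → the flipped bit is at their intersection.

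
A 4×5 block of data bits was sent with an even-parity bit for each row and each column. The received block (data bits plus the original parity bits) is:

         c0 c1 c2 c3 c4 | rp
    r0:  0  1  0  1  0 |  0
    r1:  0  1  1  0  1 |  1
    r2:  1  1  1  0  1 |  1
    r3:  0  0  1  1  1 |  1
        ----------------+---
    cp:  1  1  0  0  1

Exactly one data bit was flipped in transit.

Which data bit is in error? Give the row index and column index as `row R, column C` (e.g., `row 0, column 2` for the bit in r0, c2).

row 2, column 2

Recompute each row's even parity and compare to rp:
  r0: data parity 0, sent rp 0 → ok
  r1: data parity 1, sent rp 1 → ok
  r2: data parity 0, sent rp 1 → mismatch
  r3: data parity 1, sent rp 1 → ok
Recompute each column's even parity and compare to cp:
  c0: data parity 1, sent cp 1 → ok
  c1: data parity 1, sent cp 1 → ok
  c2: data parity 1, sent cp 0 → mismatch
  c3: data parity 0, sent cp 0 → ok
  c4: data parity 1, sent cp 1 → ok
Exactly one row (r2) and one column (c2) fail → the flipped bit is at their intersection.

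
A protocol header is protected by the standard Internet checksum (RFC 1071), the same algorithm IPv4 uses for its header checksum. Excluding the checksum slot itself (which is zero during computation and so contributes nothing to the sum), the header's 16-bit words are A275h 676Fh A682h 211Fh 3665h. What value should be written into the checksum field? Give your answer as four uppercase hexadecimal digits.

One's-complement addition (fold any carry out of bit 15 back into bit 0):
  0xA275 + 0x676F = 0x109E4 → wrap carry → 0x09E5
  0x09E5 + 0xA682 = 0x0B067
  0xB067 + 0x211F = 0x0D186
  0xD186 + 0x3665 = 0x107EB → wrap carry → 0x07EC
One's-complement sum = 0x07EC.
Checksum = ~0x07EC & 0xFFFF = 0xF813.

F813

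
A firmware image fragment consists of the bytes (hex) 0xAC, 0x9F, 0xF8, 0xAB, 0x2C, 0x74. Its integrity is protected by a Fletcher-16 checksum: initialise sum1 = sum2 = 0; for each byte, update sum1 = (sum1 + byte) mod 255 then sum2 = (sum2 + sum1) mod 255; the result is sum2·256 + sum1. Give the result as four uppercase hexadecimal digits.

Running sums (mod 255):
  after byte 0 (0xAC): sum1=172, sum2=172
  after byte 1 (0x9F): sum1=76, sum2=248
  after byte 2 (0xF8): sum1=69, sum2=62
  after byte 3 (0xAB): sum1=240, sum2=47
  after byte 4 (0x2C): sum1=29, sum2=76
  after byte 5 (0x74): sum1=145, sum2=221
Checksum = sum2·256 + sum1 = 221·256 + 145 = 56721 = 0xDD91.

DD91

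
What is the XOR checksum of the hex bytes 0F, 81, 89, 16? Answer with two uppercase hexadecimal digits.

XOR the bytes together:
  start with 0x0F
  0x0F ⊕ 0x81 = 0x8E
  0x8E ⊕ 0x89 = 0x07
  0x07 ⊕ 0x16 = 0x11

11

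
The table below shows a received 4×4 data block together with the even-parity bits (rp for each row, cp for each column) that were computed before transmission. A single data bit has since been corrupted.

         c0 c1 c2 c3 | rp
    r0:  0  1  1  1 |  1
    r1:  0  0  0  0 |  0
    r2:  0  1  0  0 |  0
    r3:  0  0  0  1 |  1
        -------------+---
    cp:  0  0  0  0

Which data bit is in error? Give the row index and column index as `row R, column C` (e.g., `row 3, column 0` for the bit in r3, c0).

row 2, column 2

Recompute each row's even parity and compare to rp:
  r0: data parity 1, sent rp 1 → ok
  r1: data parity 0, sent rp 0 → ok
  r2: data parity 1, sent rp 0 → mismatch
  r3: data parity 1, sent rp 1 → ok
Recompute each column's even parity and compare to cp:
  c0: data parity 0, sent cp 0 → ok
  c1: data parity 0, sent cp 0 → ok
  c2: data parity 1, sent cp 0 → mismatch
  c3: data parity 0, sent cp 0 → ok
Exactly one row (r2) and one column (c2) fail → the flipped bit is at their intersection.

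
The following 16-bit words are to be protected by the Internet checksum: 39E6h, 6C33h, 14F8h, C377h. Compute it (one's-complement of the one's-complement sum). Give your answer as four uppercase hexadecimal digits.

8176

One's-complement addition (fold any carry out of bit 15 back into bit 0):
  0x39E6 + 0x6C33 = 0x0A619
  0xA619 + 0x14F8 = 0x0BB11
  0xBB11 + 0xC377 = 0x17E88 → wrap carry → 0x7E89
One's-complement sum = 0x7E89.
Checksum = ~0x7E89 & 0xFFFF = 0x8176.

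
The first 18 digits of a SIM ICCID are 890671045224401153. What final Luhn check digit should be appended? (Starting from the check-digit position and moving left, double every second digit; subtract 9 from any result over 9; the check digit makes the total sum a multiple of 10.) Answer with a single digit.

6

Partial digits right→left: 3 5 1 1 0 4 4 2 2 5 4 0 1 7 6 0 9 8
Double every second digit counting from the check-digit position (so the 1st, 3rd, 5th, ... of the partial from the right).
  doubled (with −9 where >9): 6 2 0 8 4 8 2 3 9 → sum 42
  kept as-is: 5 1 4 2 5 0 7 0 8 → sum 32
Total = 42 + 32 = 74.
Check digit = (10 − (74 mod 10)) mod 10 = 6.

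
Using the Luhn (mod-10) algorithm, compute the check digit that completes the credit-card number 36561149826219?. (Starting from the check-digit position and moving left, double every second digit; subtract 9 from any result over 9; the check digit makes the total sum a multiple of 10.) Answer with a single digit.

8

Partial digits right→left: 9 1 2 6 2 8 9 4 1 1 6 5 6 3
Double every second digit counting from the check-digit position (so the 1st, 3rd, 5th, ... of the partial from the right).
  doubled (with −9 where >9): 9 4 4 9 2 3 3 → sum 34
  kept as-is: 1 6 8 4 1 5 3 → sum 28
Total = 34 + 28 = 62.
Check digit = (10 − (62 mod 10)) mod 10 = 8.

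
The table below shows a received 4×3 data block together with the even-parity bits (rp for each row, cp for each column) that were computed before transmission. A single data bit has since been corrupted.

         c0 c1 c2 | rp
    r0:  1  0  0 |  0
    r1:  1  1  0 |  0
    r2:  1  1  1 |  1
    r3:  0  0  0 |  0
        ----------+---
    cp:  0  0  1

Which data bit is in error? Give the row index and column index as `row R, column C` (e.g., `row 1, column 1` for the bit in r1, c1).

row 0, column 0

Recompute each row's even parity and compare to rp:
  r0: data parity 1, sent rp 0 → mismatch
  r1: data parity 0, sent rp 0 → ok
  r2: data parity 1, sent rp 1 → ok
  r3: data parity 0, sent rp 0 → ok
Recompute each column's even parity and compare to cp:
  c0: data parity 1, sent cp 0 → mismatch
  c1: data parity 0, sent cp 0 → ok
  c2: data parity 1, sent cp 1 → ok
Exactly one row (r0) and one column (c0) fail → the flipped bit is at their intersection.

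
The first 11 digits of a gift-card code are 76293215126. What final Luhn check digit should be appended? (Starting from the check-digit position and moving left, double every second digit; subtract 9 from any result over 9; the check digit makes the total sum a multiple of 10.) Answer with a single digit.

Partial digits right→left: 6 2 1 5 1 2 3 9 2 6 7
Double every second digit counting from the check-digit position (so the 1st, 3rd, 5th, ... of the partial from the right).
  doubled (with −9 where >9): 3 2 2 6 4 5 → sum 22
  kept as-is: 2 5 2 9 6 → sum 24
Total = 22 + 24 = 46.
Check digit = (10 − (46 mod 10)) mod 10 = 4.

4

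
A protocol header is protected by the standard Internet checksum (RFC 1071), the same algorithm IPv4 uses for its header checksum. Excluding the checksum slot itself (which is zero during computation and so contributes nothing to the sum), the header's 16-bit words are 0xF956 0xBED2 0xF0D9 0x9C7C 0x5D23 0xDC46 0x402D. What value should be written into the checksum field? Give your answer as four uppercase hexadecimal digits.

One's-complement addition (fold any carry out of bit 15 back into bit 0):
  0xF956 + 0xBED2 = 0x1B828 → wrap carry → 0xB829
  0xB829 + 0xF0D9 = 0x1A902 → wrap carry → 0xA903
  0xA903 + 0x9C7C = 0x1457F → wrap carry → 0x4580
  0x4580 + 0x5D23 = 0x0A2A3
  0xA2A3 + 0xDC46 = 0x17EE9 → wrap carry → 0x7EEA
  0x7EEA + 0x402D = 0x0BF17
One's-complement sum = 0xBF17.
Checksum = ~0xBF17 & 0xFFFF = 0x40E8.

40E8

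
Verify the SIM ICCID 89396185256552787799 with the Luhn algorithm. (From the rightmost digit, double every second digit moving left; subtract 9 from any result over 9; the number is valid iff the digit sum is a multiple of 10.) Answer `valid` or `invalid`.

From the right, keep odd positions and double even positions (subtract 9 from any doubled value over 9):
  doubled (positions 2,4,...): 9 5 5 1 3 4 7 3 6 7 → sum 50
  kept (positions 1,3,...): 9 7 8 2 5 5 5 1 9 9 → sum 60
Total = 110.
110 mod 10 = 0, so the number is valid.

valid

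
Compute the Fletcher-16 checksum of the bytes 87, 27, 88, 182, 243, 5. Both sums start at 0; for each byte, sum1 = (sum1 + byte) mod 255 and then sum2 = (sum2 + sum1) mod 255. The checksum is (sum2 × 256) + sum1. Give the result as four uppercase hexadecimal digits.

067A

Running sums (mod 255):
  after byte 0 (87): sum1=87, sum2=87
  after byte 1 (27): sum1=114, sum2=201
  after byte 2 (88): sum1=202, sum2=148
  after byte 3 (182): sum1=129, sum2=22
  after byte 4 (243): sum1=117, sum2=139
  after byte 5 (5): sum1=122, sum2=6
Checksum = sum2·256 + sum1 = 6·256 + 122 = 1658 = 0x067A.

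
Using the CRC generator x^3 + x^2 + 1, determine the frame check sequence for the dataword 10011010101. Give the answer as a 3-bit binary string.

000

Append 3 zeros: 10011010101000. Divide by 1101 (XOR where the leading bit is 1):
  pos 0: 1001 XOR 1101 = 0100
  pos 1: 1001 XOR 1101 = 0100
  pos 2: 1000 XOR 1101 = 0101
  pos 3: 1011 XOR 1101 = 0110
  pos 4: 1100 XOR 1101 = 0001
  pos 7: 1101 XOR 1101 = 0000
Remainder (last 3 bits) = 000. This is the CRC / FCS.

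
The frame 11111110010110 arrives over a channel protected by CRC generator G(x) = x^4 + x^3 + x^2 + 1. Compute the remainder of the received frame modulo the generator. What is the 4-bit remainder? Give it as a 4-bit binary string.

0000

Modulo-2 division of 11111110010110 by 11101:
  pos 0: 11111 XOR 11101 = 00010
  pos 3: 10110 XOR 11101 = 01011
  pos 4: 10110 XOR 11101 = 01011
  pos 5: 10111 XOR 11101 = 01010
  pos 6: 10100 XOR 11101 = 01001
  pos 7: 10011 XOR 11101 = 01110
  pos 8: 11101 XOR 11101 = 00000
Remainder = 0000 (zero — the frame passes the CRC check).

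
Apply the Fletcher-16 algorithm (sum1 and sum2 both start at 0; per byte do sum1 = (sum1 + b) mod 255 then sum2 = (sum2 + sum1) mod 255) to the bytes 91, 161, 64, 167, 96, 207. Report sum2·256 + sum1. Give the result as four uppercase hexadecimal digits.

Running sums (mod 255):
  after byte 0 (91): sum1=91, sum2=91
  after byte 1 (161): sum1=252, sum2=88
  after byte 2 (64): sum1=61, sum2=149
  after byte 3 (167): sum1=228, sum2=122
  after byte 4 (96): sum1=69, sum2=191
  after byte 5 (207): sum1=21, sum2=212
Checksum = sum2·256 + sum1 = 212·256 + 21 = 54293 = 0xD415.

D415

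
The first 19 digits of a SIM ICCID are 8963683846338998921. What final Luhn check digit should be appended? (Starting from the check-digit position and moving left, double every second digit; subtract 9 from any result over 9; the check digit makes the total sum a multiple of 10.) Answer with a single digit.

4

Partial digits right→left: 1 2 9 8 9 9 8 3 3 6 4 8 3 8 6 3 6 9 8
Double every second digit counting from the check-digit position (so the 1st, 3rd, 5th, ... of the partial from the right).
  doubled (with −9 where >9): 2 9 9 7 6 8 6 3 3 7 → sum 60
  kept as-is: 2 8 9 3 6 8 8 3 9 → sum 56
Total = 60 + 56 = 116.
Check digit = (10 − (116 mod 10)) mod 10 = 4.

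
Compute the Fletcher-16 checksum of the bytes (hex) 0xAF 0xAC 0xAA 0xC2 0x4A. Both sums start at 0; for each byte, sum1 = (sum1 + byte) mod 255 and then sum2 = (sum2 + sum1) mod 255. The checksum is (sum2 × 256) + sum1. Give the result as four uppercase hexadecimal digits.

Running sums (mod 255):
  after byte 0 (0xAF): sum1=175, sum2=175
  after byte 1 (0xAC): sum1=92, sum2=12
  after byte 2 (0xAA): sum1=7, sum2=19
  after byte 3 (0xC2): sum1=201, sum2=220
  after byte 4 (0x4A): sum1=20, sum2=240
Checksum = sum2·256 + sum1 = 240·256 + 20 = 61460 = 0xF014.

F014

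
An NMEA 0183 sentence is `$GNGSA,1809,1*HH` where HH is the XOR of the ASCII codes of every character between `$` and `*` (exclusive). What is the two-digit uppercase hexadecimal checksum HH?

6D

XOR the ASCII codes of the payload characters:
  'G' = 0x47 → acc = 0x47
  'N' = 0x4E → acc = 0x09
  'G' = 0x47 → acc = 0x4E
  'S' = 0x53 → acc = 0x1D
  'A' = 0x41 → acc = 0x5C
  ',' = 0x2C → acc = 0x70
  '1' = 0x31 → acc = 0x41
  '8' = 0x38 → acc = 0x79
  '0' = 0x30 → acc = 0x49
  '9' = 0x39 → acc = 0x70
  ',' = 0x2C → acc = 0x5C
  '1' = 0x31 → acc = 0x6D
Checksum = 0x6D.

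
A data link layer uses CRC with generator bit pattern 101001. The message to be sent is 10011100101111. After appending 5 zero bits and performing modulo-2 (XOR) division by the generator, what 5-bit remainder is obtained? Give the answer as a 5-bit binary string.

Append 5 zeros: 1001110010111100000. Divide by 101001 (XOR where the leading bit is 1):
  pos 0: 100111 XOR 101001 = 001110
  pos 2: 111000 XOR 101001 = 010001
  pos 3: 100011 XOR 101001 = 001010
  pos 5: 101001 XOR 101001 = 000000
  pos 11: 111000 XOR 101001 = 010001
  pos 12: 100010 XOR 101001 = 001011
Remainder (last 5 bits) = 10110. This is the CRC / FCS.

10110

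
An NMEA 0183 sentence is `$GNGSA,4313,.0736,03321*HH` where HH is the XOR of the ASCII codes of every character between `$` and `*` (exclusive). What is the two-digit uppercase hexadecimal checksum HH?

XOR the ASCII codes of the payload characters:
  'G' = 0x47 → acc = 0x47
  'N' = 0x4E → acc = 0x09
  'G' = 0x47 → acc = 0x4E
  'S' = 0x53 → acc = 0x1D
  'A' = 0x41 → acc = 0x5C
  ',' = 0x2C → acc = 0x70
  '4' = 0x34 → acc = 0x44
  '3' = 0x33 → acc = 0x77
  '1' = 0x31 → acc = 0x46
  '3' = 0x33 → acc = 0x75
  ',' = 0x2C → acc = 0x59
  '.' = 0x2E → acc = 0x77
  '0' = 0x30 → acc = 0x47
  '7' = 0x37 → acc = 0x70
  '3' = 0x33 → acc = 0x43
  '6' = 0x36 → acc = 0x75
  ',' = 0x2C → acc = 0x59
  '0' = 0x30 → acc = 0x69
  '3' = 0x33 → acc = 0x5A
  '3' = 0x33 → acc = 0x69
  '2' = 0x32 → acc = 0x5B
  '1' = 0x31 → acc = 0x6A
Checksum = 0x6A.

6A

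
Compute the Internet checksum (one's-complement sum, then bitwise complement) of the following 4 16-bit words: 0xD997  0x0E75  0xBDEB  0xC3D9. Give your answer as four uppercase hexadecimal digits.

962D

One's-complement addition (fold any carry out of bit 15 back into bit 0):
  0xD997 + 0x0E75 = 0x0E80C
  0xE80C + 0xBDEB = 0x1A5F7 → wrap carry → 0xA5F8
  0xA5F8 + 0xC3D9 = 0x169D1 → wrap carry → 0x69D2
One's-complement sum = 0x69D2.
Checksum = ~0x69D2 & 0xFFFF = 0x962D.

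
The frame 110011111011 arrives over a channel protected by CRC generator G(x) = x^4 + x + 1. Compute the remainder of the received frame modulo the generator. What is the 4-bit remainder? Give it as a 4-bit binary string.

0000

Modulo-2 division of 110011111011 by 10011:
  pos 0: 11001 XOR 10011 = 01010
  pos 1: 10101 XOR 10011 = 00110
  pos 3: 11011 XOR 10011 = 01000
  pos 4: 10001 XOR 10011 = 00010
  pos 7: 10011 XOR 10011 = 00000
Remainder = 0000 (zero — the frame passes the CRC check).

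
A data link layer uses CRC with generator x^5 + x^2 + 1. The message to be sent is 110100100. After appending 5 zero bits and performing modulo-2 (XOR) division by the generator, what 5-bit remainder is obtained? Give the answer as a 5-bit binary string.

Append 5 zeros: 11010010000000. Divide by 100101 (XOR where the leading bit is 1):
  pos 0: 110100 XOR 100101 = 010001
  pos 1: 100011 XOR 100101 = 000110
  pos 4: 110000 XOR 100101 = 010101
  pos 5: 101010 XOR 100101 = 001111
  pos 7: 111100 XOR 100101 = 011001
  pos 8: 110010 XOR 100101 = 010111
Remainder (last 5 bits) = 10111. This is the CRC / FCS.

10111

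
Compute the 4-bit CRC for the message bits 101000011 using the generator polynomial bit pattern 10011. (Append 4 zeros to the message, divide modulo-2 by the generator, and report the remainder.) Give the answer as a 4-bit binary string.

1101

Append 4 zeros: 1010000110000. Divide by 10011 (XOR where the leading bit is 1):
  pos 0: 10100 XOR 10011 = 00111
  pos 2: 11100 XOR 10011 = 01111
  pos 3: 11111 XOR 10011 = 01100
  pos 4: 11001 XOR 10011 = 01010
  pos 5: 10100 XOR 10011 = 00111
  pos 7: 11100 XOR 10011 = 01111
  pos 8: 11110 XOR 10011 = 01101
Remainder (last 4 bits) = 1101. This is the CRC / FCS.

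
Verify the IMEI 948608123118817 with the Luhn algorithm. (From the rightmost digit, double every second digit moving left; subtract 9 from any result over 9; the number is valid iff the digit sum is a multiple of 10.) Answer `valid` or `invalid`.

From the right, keep odd positions and double even positions (subtract 9 from any doubled value over 9):
  doubled (positions 2,4,...): 2 7 2 4 7 3 8 → sum 33
  kept (positions 1,3,...): 7 8 1 3 1 0 8 9 → sum 37
Total = 70.
70 mod 10 = 0, so the number is valid.

valid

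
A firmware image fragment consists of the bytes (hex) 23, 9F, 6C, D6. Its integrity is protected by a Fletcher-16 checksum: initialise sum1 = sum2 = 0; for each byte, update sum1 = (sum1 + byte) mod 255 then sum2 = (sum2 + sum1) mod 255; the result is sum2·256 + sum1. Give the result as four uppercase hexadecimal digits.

Running sums (mod 255):
  after byte 0 (23): sum1=35, sum2=35
  after byte 1 (9F): sum1=194, sum2=229
  after byte 2 (6C): sum1=47, sum2=21
  after byte 3 (D6): sum1=6, sum2=27
Checksum = sum2·256 + sum1 = 27·256 + 6 = 6918 = 0x1B06.

1B06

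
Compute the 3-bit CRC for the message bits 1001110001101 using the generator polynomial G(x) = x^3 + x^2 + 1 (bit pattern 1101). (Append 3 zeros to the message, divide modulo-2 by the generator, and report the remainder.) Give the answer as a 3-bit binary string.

011

Append 3 zeros: 1001110001101000. Divide by 1101 (XOR where the leading bit is 1):
  pos 0: 1001 XOR 1101 = 0100
  pos 1: 1001 XOR 1101 = 0100
  pos 2: 1001 XOR 1101 = 0100
  pos 3: 1000 XOR 1101 = 0101
  pos 4: 1010 XOR 1101 = 0111
  pos 5: 1110 XOR 1101 = 0011
  pos 7: 1111 XOR 1101 = 0010
  pos 9: 1001 XOR 1101 = 0100
  pos 10: 1000 XOR 1101 = 0101
  pos 11: 1010 XOR 1101 = 0111
  pos 12: 1110 XOR 1101 = 0011
Remainder (last 3 bits) = 011. This is the CRC / FCS.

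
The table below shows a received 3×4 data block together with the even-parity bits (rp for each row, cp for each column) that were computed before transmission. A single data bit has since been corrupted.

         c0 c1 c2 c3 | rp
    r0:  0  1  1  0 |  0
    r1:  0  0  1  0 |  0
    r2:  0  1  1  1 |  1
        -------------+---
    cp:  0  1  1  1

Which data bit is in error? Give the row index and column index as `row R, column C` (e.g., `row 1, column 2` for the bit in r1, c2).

Recompute each row's even parity and compare to rp:
  r0: data parity 0, sent rp 0 → ok
  r1: data parity 1, sent rp 0 → mismatch
  r2: data parity 1, sent rp 1 → ok
Recompute each column's even parity and compare to cp:
  c0: data parity 0, sent cp 0 → ok
  c1: data parity 0, sent cp 1 → mismatch
  c2: data parity 1, sent cp 1 → ok
  c3: data parity 1, sent cp 1 → ok
Exactly one row (r1) and one column (c1) fail → the flipped bit is at their intersection.

row 1, column 1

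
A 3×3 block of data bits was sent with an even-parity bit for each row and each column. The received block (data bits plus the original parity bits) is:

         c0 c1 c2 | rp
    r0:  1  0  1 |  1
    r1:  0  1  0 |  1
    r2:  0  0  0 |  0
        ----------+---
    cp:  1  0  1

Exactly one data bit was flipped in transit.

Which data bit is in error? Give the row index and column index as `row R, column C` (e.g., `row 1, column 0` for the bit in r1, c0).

row 0, column 1

Recompute each row's even parity and compare to rp:
  r0: data parity 0, sent rp 1 → mismatch
  r1: data parity 1, sent rp 1 → ok
  r2: data parity 0, sent rp 0 → ok
Recompute each column's even parity and compare to cp:
  c0: data parity 1, sent cp 1 → ok
  c1: data parity 1, sent cp 0 → mismatch
  c2: data parity 1, sent cp 1 → ok
Exactly one row (r0) and one column (c1) fail → the flipped bit is at their intersection.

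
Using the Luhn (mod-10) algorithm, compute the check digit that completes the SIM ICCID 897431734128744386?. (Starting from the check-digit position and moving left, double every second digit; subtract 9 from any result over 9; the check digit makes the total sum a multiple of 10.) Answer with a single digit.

9

Partial digits right→left: 6 8 3 4 4 7 8 2 1 4 3 7 1 3 4 7 9 8
Double every second digit counting from the check-digit position (so the 1st, 3rd, 5th, ... of the partial from the right).
  doubled (with −9 where >9): 3 6 8 7 2 6 2 8 9 → sum 51
  kept as-is: 8 4 7 2 4 7 3 7 8 → sum 50
Total = 51 + 50 = 101.
Check digit = (10 − (101 mod 10)) mod 10 = 9.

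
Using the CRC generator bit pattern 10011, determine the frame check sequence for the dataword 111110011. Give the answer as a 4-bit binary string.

1100

Append 4 zeros: 1111100110000. Divide by 10011 (XOR where the leading bit is 1):
  pos 0: 11111 XOR 10011 = 01100
  pos 1: 11000 XOR 10011 = 01011
  pos 2: 10110 XOR 10011 = 00101
  pos 4: 10111 XOR 10011 = 00100
  pos 6: 10000 XOR 10011 = 00011
Remainder (last 4 bits) = 1100. This is the CRC / FCS.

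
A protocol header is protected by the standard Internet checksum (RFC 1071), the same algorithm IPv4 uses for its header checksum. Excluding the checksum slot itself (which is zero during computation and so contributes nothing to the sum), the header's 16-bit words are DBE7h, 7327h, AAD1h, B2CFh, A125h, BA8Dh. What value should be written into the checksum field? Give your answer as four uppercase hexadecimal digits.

One's-complement addition (fold any carry out of bit 15 back into bit 0):
  0xDBE7 + 0x7327 = 0x14F0E → wrap carry → 0x4F0F
  0x4F0F + 0xAAD1 = 0x0F9E0
  0xF9E0 + 0xB2CF = 0x1ACAF → wrap carry → 0xACB0
  0xACB0 + 0xA125 = 0x14DD5 → wrap carry → 0x4DD6
  0x4DD6 + 0xBA8D = 0x10863 → wrap carry → 0x0864
One's-complement sum = 0x0864.
Checksum = ~0x0864 & 0xFFFF = 0xF79B.

F79B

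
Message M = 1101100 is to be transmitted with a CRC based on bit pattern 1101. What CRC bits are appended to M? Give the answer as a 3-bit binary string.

Append 3 zeros: 1101100000. Divide by 1101 (XOR where the leading bit is 1):
  pos 0: 1101 XOR 1101 = 0000
  pos 4: 1000 XOR 1101 = 0101
  pos 5: 1010 XOR 1101 = 0111
  pos 6: 1110 XOR 1101 = 0011
Remainder (last 3 bits) = 011. This is the CRC / FCS.

011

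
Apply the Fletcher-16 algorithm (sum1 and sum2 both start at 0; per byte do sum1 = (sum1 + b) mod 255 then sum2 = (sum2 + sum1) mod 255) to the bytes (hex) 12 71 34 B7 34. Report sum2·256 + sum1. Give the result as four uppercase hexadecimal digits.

Running sums (mod 255):
  after byte 0 (12): sum1=18, sum2=18
  after byte 1 (71): sum1=131, sum2=149
  after byte 2 (34): sum1=183, sum2=77
  after byte 3 (B7): sum1=111, sum2=188
  after byte 4 (34): sum1=163, sum2=96
Checksum = sum2·256 + sum1 = 96·256 + 163 = 24739 = 0x60A3.

60A3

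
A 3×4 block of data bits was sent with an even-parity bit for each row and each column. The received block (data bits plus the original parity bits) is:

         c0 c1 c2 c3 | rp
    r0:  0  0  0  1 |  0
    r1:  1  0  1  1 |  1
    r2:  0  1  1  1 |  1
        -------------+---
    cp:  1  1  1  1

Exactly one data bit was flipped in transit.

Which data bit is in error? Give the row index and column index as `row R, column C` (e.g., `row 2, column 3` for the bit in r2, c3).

Recompute each row's even parity and compare to rp:
  r0: data parity 1, sent rp 0 → mismatch
  r1: data parity 1, sent rp 1 → ok
  r2: data parity 1, sent rp 1 → ok
Recompute each column's even parity and compare to cp:
  c0: data parity 1, sent cp 1 → ok
  c1: data parity 1, sent cp 1 → ok
  c2: data parity 0, sent cp 1 → mismatch
  c3: data parity 1, sent cp 1 → ok
Exactly one row (r0) and one column (c2) fail → the flipped bit is at their intersection.

row 0, column 2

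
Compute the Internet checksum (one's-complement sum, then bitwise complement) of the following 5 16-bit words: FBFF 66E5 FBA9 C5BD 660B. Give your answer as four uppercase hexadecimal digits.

75A7

One's-complement addition (fold any carry out of bit 15 back into bit 0):
  0xFBFF + 0x66E5 = 0x162E4 → wrap carry → 0x62E5
  0x62E5 + 0xFBA9 = 0x15E8E → wrap carry → 0x5E8F
  0x5E8F + 0xC5BD = 0x1244C → wrap carry → 0x244D
  0x244D + 0x660B = 0x08A58
One's-complement sum = 0x8A58.
Checksum = ~0x8A58 & 0xFFFF = 0x75A7.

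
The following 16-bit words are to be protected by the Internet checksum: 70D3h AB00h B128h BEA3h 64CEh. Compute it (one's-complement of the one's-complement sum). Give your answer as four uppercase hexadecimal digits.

0F91

One's-complement addition (fold any carry out of bit 15 back into bit 0):
  0x70D3 + 0xAB00 = 0x11BD3 → wrap carry → 0x1BD4
  0x1BD4 + 0xB128 = 0x0CCFC
  0xCCFC + 0xBEA3 = 0x18B9F → wrap carry → 0x8BA0
  0x8BA0 + 0x64CE = 0x0F06E
One's-complement sum = 0xF06E.
Checksum = ~0xF06E & 0xFFFF = 0x0F91.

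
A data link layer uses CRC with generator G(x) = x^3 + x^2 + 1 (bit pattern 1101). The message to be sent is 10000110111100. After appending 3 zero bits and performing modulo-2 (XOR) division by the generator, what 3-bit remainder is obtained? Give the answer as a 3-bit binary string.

Append 3 zeros: 10000110111100000. Divide by 1101 (XOR where the leading bit is 1):
  pos 0: 1000 XOR 1101 = 0101
  pos 1: 1010 XOR 1101 = 0111
  pos 2: 1111 XOR 1101 = 0010
  pos 4: 1010 XOR 1101 = 0111
  pos 5: 1111 XOR 1101 = 0010
  pos 7: 1011 XOR 1101 = 0110
  pos 8: 1101 XOR 1101 = 0000
Remainder (last 3 bits) = 000. This is the CRC / FCS.

000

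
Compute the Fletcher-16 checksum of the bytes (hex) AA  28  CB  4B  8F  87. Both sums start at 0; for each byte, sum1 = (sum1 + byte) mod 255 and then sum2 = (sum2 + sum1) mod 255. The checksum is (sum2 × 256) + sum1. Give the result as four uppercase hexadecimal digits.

Running sums (mod 255):
  after byte 0 (AA): sum1=170, sum2=170
  after byte 1 (28): sum1=210, sum2=125
  after byte 2 (CB): sum1=158, sum2=28
  after byte 3 (4B): sum1=233, sum2=6
  after byte 4 (8F): sum1=121, sum2=127
  after byte 5 (87): sum1=1, sum2=128
Checksum = sum2·256 + sum1 = 128·256 + 1 = 32769 = 0x8001.

8001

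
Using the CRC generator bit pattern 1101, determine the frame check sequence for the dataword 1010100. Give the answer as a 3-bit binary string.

110

Append 3 zeros: 1010100000. Divide by 1101 (XOR where the leading bit is 1):
  pos 0: 1010 XOR 1101 = 0111
  pos 1: 1111 XOR 1101 = 0010
  pos 3: 1000 XOR 1101 = 0101
  pos 4: 1010 XOR 1101 = 0111
  pos 5: 1110 XOR 1101 = 0011
Remainder (last 3 bits) = 110. This is the CRC / FCS.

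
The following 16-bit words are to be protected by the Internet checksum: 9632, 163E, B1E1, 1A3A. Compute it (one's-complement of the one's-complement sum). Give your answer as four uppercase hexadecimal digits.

One's-complement addition (fold any carry out of bit 15 back into bit 0):
  0x9632 + 0x163E = 0x0AC70
  0xAC70 + 0xB1E1 = 0x15E51 → wrap carry → 0x5E52
  0x5E52 + 0x1A3A = 0x0788C
One's-complement sum = 0x788C.
Checksum = ~0x788C & 0xFFFF = 0x8773.

8773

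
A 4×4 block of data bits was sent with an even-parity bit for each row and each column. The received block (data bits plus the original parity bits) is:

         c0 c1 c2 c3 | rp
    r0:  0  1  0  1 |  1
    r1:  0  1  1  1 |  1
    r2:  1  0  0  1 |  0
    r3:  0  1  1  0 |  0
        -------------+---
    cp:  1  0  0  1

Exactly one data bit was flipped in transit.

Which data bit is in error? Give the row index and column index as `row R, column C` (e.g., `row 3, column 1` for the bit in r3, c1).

row 0, column 1

Recompute each row's even parity and compare to rp:
  r0: data parity 0, sent rp 1 → mismatch
  r1: data parity 1, sent rp 1 → ok
  r2: data parity 0, sent rp 0 → ok
  r3: data parity 0, sent rp 0 → ok
Recompute each column's even parity and compare to cp:
  c0: data parity 1, sent cp 1 → ok
  c1: data parity 1, sent cp 0 → mismatch
  c2: data parity 0, sent cp 0 → ok
  c3: data parity 1, sent cp 1 → ok
Exactly one row (r0) and one column (c1) fail → the flipped bit is at their intersection.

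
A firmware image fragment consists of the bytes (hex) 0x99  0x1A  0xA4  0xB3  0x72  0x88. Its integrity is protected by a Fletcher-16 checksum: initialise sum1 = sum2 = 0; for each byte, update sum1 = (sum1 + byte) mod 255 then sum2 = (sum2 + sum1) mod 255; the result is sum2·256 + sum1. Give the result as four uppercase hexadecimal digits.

Running sums (mod 255):
  after byte 0 (0x99): sum1=153, sum2=153
  after byte 1 (0x1A): sum1=179, sum2=77
  after byte 2 (0xA4): sum1=88, sum2=165
  after byte 3 (0xB3): sum1=12, sum2=177
  after byte 4 (0x72): sum1=126, sum2=48
  after byte 5 (0x88): sum1=7, sum2=55
Checksum = sum2·256 + sum1 = 55·256 + 7 = 14087 = 0x3707.

3707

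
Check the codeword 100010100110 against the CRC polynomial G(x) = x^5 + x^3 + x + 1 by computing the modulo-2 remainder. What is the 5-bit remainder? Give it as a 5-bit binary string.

00111

Modulo-2 division of 100010100110 by 101011:
  pos 0: 100010 XOR 101011 = 001001
  pos 2: 100110 XOR 101011 = 001101
  pos 4: 110101 XOR 101011 = 011110
  pos 5: 111101 XOR 101011 = 010110
  pos 6: 101100 XOR 101011 = 000111
Remainder = 00111 (nonzero — an error is detected).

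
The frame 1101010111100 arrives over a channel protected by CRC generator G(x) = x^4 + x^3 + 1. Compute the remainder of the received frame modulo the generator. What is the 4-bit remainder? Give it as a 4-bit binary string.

0010

Modulo-2 division of 1101010111100 by 11001:
  pos 0: 11010 XOR 11001 = 00011
  pos 3: 11101 XOR 11001 = 00100
  pos 5: 10011 XOR 11001 = 01010
  pos 6: 10101 XOR 11001 = 01100
  pos 7: 11000 XOR 11001 = 00001
Remainder = 0010 (nonzero — an error is detected).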